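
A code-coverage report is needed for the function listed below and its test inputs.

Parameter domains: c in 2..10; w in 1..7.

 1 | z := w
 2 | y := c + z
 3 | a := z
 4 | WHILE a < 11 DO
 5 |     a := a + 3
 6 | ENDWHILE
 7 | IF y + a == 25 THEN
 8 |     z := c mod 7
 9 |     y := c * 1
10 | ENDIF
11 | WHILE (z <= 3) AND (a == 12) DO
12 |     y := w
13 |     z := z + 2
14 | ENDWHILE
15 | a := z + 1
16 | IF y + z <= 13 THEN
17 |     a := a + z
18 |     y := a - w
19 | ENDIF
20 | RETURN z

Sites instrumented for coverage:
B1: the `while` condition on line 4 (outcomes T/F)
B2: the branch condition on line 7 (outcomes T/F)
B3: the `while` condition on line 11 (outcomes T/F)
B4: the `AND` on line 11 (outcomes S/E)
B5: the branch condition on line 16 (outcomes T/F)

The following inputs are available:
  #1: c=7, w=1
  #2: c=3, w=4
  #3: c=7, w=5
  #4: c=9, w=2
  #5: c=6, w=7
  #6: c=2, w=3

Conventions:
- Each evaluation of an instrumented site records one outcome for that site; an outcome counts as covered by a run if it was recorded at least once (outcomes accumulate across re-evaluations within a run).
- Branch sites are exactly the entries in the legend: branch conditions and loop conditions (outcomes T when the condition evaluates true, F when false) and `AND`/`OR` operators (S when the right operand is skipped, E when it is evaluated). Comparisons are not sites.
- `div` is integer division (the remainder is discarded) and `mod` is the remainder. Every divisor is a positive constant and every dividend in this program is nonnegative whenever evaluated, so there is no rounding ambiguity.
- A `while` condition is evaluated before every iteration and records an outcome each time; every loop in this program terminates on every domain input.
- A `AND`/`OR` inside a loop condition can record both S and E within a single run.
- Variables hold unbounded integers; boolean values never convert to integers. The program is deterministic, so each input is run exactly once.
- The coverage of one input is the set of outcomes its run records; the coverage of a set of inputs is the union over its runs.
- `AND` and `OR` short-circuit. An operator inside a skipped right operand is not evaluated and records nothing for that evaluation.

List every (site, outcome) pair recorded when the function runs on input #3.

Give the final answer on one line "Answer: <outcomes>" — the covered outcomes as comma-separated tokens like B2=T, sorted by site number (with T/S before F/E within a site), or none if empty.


Running input #3 (c=7, w=5), event by event:
  B1->T, B1->T, B1->F, B2->F, B4->S, B3->F, B5->F
collecting distinct outcomes: B1=T, B1=F, B2=F, B3=F, B4=S, B5=F
Answer: B1=T, B1=F, B2=F, B3=F, B4=S, B5=F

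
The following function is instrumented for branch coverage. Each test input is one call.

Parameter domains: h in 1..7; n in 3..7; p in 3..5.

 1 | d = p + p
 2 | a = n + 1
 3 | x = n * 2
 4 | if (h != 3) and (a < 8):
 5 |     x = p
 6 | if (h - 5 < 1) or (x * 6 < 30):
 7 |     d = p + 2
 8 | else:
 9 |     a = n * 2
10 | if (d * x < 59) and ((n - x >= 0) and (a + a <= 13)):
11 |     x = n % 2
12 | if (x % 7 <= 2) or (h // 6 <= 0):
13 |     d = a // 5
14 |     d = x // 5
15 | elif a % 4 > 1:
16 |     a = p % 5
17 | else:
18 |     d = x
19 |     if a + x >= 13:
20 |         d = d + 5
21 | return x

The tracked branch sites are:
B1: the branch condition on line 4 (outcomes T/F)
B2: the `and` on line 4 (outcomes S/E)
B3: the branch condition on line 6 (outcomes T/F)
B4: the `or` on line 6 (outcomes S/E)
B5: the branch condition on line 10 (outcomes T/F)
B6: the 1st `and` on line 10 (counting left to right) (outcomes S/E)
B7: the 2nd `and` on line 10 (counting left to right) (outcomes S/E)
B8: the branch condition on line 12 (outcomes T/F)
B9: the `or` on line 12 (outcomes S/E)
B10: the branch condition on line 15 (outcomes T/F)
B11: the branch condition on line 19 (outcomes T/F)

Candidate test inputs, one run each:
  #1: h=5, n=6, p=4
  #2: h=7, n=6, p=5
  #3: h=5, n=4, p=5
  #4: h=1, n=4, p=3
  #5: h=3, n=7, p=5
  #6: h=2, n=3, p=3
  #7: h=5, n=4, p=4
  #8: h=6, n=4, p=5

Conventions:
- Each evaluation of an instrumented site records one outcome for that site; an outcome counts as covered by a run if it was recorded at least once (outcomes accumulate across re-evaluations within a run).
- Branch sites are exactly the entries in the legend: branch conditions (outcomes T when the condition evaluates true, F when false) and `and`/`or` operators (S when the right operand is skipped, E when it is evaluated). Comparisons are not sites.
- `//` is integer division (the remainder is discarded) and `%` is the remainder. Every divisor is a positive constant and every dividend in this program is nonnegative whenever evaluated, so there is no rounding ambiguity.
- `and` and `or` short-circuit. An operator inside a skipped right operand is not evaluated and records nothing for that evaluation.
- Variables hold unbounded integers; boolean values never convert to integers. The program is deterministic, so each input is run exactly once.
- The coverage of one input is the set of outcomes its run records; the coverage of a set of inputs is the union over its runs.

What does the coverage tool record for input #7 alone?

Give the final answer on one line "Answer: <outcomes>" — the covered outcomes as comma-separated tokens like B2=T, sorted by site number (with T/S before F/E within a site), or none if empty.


Tracing the run of input #7 (h=5, n=4, p=4):
  B2->E, B1->T, B4->S, B3->T, B6->E, B7->E, B5->T, B9->S, B8->T
collecting distinct outcomes: B1=T, B2=E, B3=T, B4=S, B5=T, B6=E, B7=E, B8=T, B9=S
Answer: B1=T, B2=E, B3=T, B4=S, B5=T, B6=E, B7=E, B8=T, B9=S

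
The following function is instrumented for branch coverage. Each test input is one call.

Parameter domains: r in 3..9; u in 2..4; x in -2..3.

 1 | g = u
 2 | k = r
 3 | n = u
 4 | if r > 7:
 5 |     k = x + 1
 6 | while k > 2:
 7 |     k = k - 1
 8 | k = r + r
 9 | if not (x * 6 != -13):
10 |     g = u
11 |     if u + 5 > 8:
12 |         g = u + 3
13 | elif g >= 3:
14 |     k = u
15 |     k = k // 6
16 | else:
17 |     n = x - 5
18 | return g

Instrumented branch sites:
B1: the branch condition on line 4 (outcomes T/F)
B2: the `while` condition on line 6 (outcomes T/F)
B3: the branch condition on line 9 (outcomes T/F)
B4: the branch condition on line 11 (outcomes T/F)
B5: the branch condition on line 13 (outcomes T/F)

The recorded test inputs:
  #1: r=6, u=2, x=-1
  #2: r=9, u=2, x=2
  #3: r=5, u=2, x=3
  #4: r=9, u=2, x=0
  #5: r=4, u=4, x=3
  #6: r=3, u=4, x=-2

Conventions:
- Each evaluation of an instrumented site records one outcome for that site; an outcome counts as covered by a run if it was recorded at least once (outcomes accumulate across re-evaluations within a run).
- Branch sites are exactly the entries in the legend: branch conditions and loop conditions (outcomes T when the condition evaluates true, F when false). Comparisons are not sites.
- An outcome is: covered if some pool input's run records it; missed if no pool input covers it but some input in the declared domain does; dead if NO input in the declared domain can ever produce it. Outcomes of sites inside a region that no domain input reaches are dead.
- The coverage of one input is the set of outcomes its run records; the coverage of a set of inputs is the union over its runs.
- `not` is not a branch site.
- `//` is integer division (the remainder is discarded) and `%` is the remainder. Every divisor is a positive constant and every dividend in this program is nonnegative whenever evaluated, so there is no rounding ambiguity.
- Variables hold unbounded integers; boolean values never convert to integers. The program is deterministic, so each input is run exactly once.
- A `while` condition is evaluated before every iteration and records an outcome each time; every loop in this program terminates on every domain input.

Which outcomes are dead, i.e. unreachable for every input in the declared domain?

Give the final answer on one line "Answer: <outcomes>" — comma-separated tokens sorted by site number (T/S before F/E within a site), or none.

sweeping the full domain (126 inputs) for each outcome:
  B3=T: no domain input ever produces it -> dead
  B4=T: no domain input ever produces it -> dead
  B4=F: no domain input ever produces it -> dead
  reachable outcomes have witnesses, e.g. B1=T (e.g. r=8, u=2, x=-2), B1=F (e.g. r=3, u=2, x=-2), B2=T (e.g. r=3, u=2, x=-2), B2=F (e.g. r=3, u=2, x=-2)

Answer: B3=T, B4=T, B4=F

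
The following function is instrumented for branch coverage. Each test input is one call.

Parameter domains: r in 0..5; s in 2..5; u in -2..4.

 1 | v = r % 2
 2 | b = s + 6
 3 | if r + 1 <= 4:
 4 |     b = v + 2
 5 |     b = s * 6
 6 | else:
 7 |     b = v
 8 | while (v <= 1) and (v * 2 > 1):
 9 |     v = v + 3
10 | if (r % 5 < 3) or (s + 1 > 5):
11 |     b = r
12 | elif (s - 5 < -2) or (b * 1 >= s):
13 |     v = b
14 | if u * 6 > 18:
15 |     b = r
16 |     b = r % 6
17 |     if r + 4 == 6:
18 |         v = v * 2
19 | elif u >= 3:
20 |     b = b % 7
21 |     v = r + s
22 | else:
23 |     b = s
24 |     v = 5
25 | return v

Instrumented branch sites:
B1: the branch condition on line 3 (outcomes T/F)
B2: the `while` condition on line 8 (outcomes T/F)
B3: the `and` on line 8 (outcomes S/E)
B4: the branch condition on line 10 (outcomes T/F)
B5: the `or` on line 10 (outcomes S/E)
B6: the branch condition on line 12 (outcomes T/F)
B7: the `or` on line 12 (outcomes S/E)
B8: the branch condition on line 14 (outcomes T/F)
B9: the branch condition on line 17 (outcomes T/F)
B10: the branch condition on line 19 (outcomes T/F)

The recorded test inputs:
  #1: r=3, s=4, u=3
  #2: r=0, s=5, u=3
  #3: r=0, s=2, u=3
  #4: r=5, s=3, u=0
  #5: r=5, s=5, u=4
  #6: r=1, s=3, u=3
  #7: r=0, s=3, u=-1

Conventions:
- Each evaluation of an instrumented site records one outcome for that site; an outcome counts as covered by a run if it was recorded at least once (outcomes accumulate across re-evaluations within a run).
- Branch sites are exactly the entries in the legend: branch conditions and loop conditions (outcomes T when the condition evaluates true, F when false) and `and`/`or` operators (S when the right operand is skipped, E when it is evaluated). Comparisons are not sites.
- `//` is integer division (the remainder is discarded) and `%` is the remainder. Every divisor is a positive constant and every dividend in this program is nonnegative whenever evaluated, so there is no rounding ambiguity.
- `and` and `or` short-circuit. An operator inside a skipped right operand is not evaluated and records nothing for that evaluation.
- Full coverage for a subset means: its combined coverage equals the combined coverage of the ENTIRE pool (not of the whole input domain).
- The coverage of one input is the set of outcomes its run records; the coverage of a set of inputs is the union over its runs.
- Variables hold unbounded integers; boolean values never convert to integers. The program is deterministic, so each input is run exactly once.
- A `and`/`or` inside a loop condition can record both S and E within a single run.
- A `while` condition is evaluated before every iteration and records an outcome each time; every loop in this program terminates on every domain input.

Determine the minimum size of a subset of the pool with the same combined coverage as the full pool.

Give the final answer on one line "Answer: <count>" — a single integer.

#1 (r=3, s=4, u=3) -> B1->T, B3->E, B2->T, B3->S, B2->F, B5->E, B4->F, B7->E, B6->T, B8->F, B10->T; covered: B1=T, B2=T, B2=F, B3=S, B3=E, B4=F, B5=E, B6=T, B7=E, B8=F, B10=T
#2 (r=0, s=5, u=3) -> B1->T, B3->E, B2->F, B5->S, B4->T, B8->F, B10->T; covered: B1=T, B2=F, B3=E, B4=T, B5=S, B8=F, B10=T
#3 (r=0, s=2, u=3) -> B1->T, B3->E, B2->F, B5->S, B4->T, B8->F, B10->T; covered: B1=T, B2=F, B3=E, B4=T, B5=S, B8=F, B10=T
#4 (r=5, s=3, u=0) -> B1->F, B3->E, B2->T, B3->S, B2->F, B5->S, B4->T, B8->F, B10->F; covered: B1=F, B2=T, B2=F, B3=S, B3=E, B4=T, B5=S, B8=F, B10=F
#5 (r=5, s=5, u=4) -> B1->F, B3->E, B2->T, B3->S, B2->F, B5->S, B4->T, B8->T, B9->F; covered: B1=F, B2=T, B2=F, B3=S, B3=E, B4=T, B5=S, B8=T, B9=F
#6 (r=1, s=3, u=3) -> B1->T, B3->E, B2->T, B3->S, B2->F, B5->S, B4->T, B8->F, B10->T; covered: B1=T, B2=T, B2=F, B3=S, B3=E, B4=T, B5=S, B8=F, B10=T
#7 (r=0, s=3, u=-1) -> B1->T, B3->E, B2->F, B5->S, B4->T, B8->F, B10->F; covered: B1=T, B2=F, B3=E, B4=T, B5=S, B8=F, B10=F
together the pool reaches 17 outcomes: B1=T, B1=F, B2=T, B2=F, B3=S, B3=E, B4=T, B4=F, B5=S, B5=E, B6=T, B7=E, B8=T, B8=F, B9=F, B10=T, B10=F
every size-1 subset falls short of the 17 outcomes (best: 11/17)
every size-2 subset falls short of the 17 outcomes (best: 16/17)
size 3: inputs {1, 4, 5} cover all 17 outcomes, and no lexicographically smaller subset of this size does

Answer: 3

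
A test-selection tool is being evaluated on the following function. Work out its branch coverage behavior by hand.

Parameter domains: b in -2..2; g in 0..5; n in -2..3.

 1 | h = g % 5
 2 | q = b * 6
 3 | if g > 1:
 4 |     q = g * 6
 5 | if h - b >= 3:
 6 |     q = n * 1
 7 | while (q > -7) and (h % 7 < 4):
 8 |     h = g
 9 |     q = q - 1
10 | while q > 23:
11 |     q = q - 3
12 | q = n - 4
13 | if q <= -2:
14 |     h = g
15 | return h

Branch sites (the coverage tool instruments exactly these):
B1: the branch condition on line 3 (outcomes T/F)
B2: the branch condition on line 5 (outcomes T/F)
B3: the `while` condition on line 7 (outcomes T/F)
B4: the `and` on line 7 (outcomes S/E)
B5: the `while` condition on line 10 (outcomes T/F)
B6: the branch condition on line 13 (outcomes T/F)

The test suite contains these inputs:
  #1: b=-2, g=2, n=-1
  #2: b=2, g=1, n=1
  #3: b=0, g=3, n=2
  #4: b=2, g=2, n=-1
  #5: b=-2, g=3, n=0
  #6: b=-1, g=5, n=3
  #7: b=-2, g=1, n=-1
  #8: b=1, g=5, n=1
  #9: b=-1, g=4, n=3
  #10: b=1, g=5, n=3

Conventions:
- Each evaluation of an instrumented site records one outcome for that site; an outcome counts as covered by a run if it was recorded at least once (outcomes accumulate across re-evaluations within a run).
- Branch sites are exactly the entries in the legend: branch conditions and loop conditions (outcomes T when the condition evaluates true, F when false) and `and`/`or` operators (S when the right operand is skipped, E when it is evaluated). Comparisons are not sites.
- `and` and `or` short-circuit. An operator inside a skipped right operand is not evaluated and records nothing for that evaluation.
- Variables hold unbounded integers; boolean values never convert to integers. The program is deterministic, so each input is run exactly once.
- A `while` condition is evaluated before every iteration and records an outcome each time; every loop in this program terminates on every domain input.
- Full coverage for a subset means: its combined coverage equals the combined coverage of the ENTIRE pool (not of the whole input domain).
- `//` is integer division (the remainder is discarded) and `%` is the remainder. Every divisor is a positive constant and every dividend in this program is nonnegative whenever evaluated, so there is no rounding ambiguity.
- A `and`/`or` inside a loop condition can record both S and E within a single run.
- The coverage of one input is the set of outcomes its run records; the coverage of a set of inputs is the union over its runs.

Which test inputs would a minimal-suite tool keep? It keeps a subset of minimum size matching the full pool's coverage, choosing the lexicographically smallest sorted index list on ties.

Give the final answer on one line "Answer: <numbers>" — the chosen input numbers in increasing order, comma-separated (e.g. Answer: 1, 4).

test 1 (b=-2, g=2, n=-1) hits B1=T, B2=T, B3=T, B3=F, B4=S, B4=E, B5=F, B6=T
test 2 (b=2, g=1, n=1) hits B1=F, B2=F, B3=T, B3=F, B4=S, B4=E, B5=F, B6=T
test 3 (b=0, g=3, n=2) hits B1=T, B2=T, B3=T, B3=F, B4=S, B4=E, B5=F, B6=T
test 4 (b=2, g=2, n=-1) hits B1=T, B2=F, B3=T, B3=F, B4=S, B4=E, B5=F, B6=T
test 5 (b=-2, g=3, n=0) hits B1=T, B2=T, B3=T, B3=F, B4=S, B4=E, B5=F, B6=T
test 6 (b=-1, g=5, n=3) hits B1=T, B2=F, B3=T, B3=F, B4=E, B5=T, B5=F, B6=F
test 7 (b=-2, g=1, n=-1) hits B1=F, B2=T, B3=T, B3=F, B4=S, B4=E, B5=F, B6=T
test 8 (b=1, g=5, n=1) hits B1=T, B2=F, B3=T, B3=F, B4=E, B5=T, B5=F, B6=T
test 9 (b=-1, g=4, n=3) hits B1=T, B2=T, B3=F, B4=E, B5=F, B6=F
test 10 (b=1, g=5, n=3) hits B1=T, B2=F, B3=T, B3=F, B4=E, B5=T, B5=F, B6=F
pool-wide coverage (12 outcomes): B1=T, B1=F, B2=T, B2=F, B3=T, B3=F, B4=S, B4=E, B5=T, B5=F, B6=T, B6=F
checked all size-1 subsets: none covers 12 outcomes (max 8/12)
size 2: inputs {6, 7} cover all 12 outcomes, and no lexicographically smaller subset of this size does

Answer: 6, 7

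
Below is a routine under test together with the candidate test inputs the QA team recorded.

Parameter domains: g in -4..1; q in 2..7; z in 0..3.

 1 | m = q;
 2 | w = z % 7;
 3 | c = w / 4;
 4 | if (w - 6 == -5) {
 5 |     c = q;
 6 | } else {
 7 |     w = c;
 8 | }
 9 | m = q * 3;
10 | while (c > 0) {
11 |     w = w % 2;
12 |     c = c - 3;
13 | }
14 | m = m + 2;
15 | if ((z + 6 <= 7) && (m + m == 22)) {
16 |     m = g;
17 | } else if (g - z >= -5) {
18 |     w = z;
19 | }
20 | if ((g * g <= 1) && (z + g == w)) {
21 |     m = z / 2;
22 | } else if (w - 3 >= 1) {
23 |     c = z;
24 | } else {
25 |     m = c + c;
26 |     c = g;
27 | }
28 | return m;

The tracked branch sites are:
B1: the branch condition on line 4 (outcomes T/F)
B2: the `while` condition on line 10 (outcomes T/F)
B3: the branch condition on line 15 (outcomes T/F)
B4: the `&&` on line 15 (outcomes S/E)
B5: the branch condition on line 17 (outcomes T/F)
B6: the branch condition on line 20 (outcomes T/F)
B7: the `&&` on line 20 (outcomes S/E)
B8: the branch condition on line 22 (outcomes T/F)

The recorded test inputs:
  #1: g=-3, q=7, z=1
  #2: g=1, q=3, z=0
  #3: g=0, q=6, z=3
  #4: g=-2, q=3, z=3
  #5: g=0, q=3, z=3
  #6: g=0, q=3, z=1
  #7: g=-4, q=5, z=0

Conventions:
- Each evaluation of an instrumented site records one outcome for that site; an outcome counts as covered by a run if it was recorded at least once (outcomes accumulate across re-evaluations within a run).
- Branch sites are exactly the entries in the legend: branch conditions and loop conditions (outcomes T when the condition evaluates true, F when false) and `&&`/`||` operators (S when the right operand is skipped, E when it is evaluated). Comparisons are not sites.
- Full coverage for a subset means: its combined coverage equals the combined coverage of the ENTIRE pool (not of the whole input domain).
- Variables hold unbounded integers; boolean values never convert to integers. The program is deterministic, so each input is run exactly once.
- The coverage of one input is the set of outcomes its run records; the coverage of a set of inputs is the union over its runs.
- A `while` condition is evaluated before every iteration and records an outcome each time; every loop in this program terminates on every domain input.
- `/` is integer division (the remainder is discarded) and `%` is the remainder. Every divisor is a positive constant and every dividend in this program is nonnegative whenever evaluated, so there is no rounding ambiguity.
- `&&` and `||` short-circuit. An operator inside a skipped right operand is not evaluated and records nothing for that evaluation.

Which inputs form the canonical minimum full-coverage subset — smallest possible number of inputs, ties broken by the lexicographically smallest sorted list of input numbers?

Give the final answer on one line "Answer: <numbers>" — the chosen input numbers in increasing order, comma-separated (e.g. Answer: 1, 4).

run #1 (g=-3, q=7, z=1) runs B1->T, B2->T, B2->T, B2->T, B2->F, B4->E, B3->F, B5->T, B7->S, B6->F, B8->F; records B1=T, B2=T, B2=F, B3=F, B4=E, B5=T, B6=F, B7=S, B8=F
run #2 (g=1, q=3, z=0) runs B1->F, B2->F, B4->E, B3->T, B7->E, B6->F, B8->F; records B1=F, B2=F, B3=T, B4=E, B6=F, B7=E, B8=F
run #3 (g=0, q=6, z=3) runs B1->F, B2->F, B4->S, B3->F, B5->T, B7->E, B6->T; records B1=F, B2=F, B3=F, B4=S, B5=T, B6=T, B7=E
run #4 (g=-2, q=3, z=3) runs B1->F, B2->F, B4->S, B3->F, B5->T, B7->S, B6->F, B8->F; records B1=F, B2=F, B3=F, B4=S, B5=T, B6=F, B7=S, B8=F
run #5 (g=0, q=3, z=3) runs B1->F, B2->F, B4->S, B3->F, B5->T, B7->E, B6->T; records B1=F, B2=F, B3=F, B4=S, B5=T, B6=T, B7=E
run #6 (g=0, q=3, z=1) runs B1->T, B2->T, B2->F, B4->E, B3->T, B7->E, B6->T; records B1=T, B2=T, B2=F, B3=T, B4=E, B6=T, B7=E
run #7 (g=-4, q=5, z=0) runs B1->F, B2->F, B4->E, B3->F, B5->T, B7->S, B6->F, B8->F; records B1=F, B2=F, B3=F, B4=E, B5=T, B6=F, B7=S, B8=F
union over all inputs: B1=T, B1=F, B2=T, B2=F, B3=T, B3=F, B4=S, B4=E, B5=T, B6=T, B6=F, B7=S, B7=E, B8=F (14 outcomes)
every size-1 subset falls short of the 14 outcomes (best: 9/14)
at size 2, {4, 6} reaches all 14 outcomes; every lexicographically earlier size-2 subset fails

Answer: 4, 6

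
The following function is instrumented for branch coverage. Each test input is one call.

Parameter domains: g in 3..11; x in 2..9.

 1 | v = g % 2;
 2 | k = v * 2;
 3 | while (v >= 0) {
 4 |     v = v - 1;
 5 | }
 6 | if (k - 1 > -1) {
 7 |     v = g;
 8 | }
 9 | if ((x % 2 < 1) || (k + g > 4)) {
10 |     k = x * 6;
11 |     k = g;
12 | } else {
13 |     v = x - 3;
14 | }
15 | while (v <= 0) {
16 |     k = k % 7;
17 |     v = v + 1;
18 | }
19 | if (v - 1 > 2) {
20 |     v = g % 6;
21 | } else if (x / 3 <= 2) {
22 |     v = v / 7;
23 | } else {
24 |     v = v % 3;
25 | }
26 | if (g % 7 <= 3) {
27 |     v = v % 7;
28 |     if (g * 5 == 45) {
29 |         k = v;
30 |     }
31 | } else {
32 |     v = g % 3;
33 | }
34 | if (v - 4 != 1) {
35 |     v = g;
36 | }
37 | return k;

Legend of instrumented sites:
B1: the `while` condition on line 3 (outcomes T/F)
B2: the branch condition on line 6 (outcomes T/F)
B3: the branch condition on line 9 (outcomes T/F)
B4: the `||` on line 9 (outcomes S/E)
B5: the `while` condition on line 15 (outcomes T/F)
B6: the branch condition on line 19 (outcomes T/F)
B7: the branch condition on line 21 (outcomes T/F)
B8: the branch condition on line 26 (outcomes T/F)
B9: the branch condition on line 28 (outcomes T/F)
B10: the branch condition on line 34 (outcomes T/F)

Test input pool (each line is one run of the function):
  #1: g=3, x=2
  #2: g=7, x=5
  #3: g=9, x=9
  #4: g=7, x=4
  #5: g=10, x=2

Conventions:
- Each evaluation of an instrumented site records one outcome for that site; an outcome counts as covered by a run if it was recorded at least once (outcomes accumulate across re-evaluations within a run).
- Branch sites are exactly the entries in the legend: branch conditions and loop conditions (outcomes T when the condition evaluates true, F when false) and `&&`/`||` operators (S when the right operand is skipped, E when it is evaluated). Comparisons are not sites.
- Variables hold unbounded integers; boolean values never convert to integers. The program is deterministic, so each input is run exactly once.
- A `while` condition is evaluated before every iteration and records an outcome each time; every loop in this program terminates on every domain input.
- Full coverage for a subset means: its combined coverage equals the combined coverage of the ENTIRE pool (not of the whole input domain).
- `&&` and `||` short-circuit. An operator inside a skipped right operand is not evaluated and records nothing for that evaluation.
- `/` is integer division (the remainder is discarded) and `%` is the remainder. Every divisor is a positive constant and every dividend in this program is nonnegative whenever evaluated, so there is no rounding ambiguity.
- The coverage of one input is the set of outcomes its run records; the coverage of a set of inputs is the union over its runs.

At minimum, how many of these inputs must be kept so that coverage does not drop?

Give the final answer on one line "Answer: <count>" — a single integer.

input #1, g=3, x=2: outcomes B1=T, B1=F, B2=T, B3=T, B4=S, B5=F, B6=F, B7=T, B8=T, B9=F, B10=T
input #2, g=7, x=5: outcomes B1=T, B1=F, B2=T, B3=T, B4=E, B5=F, B6=T, B8=T, B9=F, B10=T
input #3, g=9, x=9: outcomes B1=T, B1=F, B2=T, B3=T, B4=E, B5=F, B6=T, B8=T, B9=T, B10=T
input #4, g=7, x=4: outcomes B1=T, B1=F, B2=T, B3=T, B4=S, B5=F, B6=T, B8=T, B9=F, B10=T
input #5, g=10, x=2: outcomes B1=T, B1=F, B2=F, B3=T, B4=S, B5=T, B5=F, B6=F, B7=T, B8=T, B9=F, B10=T
together the pool reaches 16 outcomes: B1=T, B1=F, B2=T, B2=F, B3=T, B4=S, B4=E, B5=T, B5=F, B6=T, B6=F, B7=T, B8=T, B9=T, B9=F, B10=T
every size-1 subset falls short of the 16 outcomes (best: 12/16)
size 2: inputs {3, 5} cover all 16 outcomes, and no lexicographically smaller subset of this size does

Answer: 2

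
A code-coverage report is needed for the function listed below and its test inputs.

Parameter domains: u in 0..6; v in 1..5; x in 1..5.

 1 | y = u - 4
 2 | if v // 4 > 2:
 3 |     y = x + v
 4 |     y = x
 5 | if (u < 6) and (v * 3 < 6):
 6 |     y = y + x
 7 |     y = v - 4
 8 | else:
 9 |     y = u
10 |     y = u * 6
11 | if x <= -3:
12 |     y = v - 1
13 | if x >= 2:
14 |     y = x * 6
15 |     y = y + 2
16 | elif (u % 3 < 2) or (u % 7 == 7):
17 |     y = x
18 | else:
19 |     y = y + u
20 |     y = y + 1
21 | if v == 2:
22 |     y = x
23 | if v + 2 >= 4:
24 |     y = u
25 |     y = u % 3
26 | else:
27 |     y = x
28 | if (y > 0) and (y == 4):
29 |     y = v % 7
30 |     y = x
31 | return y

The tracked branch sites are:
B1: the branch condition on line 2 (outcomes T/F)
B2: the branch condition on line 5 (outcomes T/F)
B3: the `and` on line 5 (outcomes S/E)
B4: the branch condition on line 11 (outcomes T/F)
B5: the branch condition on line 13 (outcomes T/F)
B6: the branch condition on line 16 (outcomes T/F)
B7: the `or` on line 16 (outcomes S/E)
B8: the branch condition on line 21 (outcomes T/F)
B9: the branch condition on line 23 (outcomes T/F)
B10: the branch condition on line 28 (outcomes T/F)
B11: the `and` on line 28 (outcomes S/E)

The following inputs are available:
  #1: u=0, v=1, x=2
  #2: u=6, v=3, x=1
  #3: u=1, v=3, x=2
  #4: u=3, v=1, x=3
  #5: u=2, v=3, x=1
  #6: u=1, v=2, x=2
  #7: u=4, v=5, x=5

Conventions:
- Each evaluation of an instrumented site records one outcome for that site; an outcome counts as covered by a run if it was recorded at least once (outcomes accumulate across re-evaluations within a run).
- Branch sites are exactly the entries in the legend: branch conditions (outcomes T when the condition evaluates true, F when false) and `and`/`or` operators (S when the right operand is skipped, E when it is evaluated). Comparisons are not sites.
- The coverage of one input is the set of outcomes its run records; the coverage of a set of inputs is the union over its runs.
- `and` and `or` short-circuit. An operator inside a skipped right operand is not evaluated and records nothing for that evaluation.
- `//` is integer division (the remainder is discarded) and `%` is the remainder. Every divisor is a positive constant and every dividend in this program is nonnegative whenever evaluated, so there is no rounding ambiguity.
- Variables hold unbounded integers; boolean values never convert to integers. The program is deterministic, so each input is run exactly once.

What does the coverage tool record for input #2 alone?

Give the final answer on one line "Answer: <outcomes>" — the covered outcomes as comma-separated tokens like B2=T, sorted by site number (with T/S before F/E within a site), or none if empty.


Simulating input #2 (u=6, v=3, x=1) step by step:
  B1->F, B3->S, B2->F, B4->F, B5->F, B7->S, B6->T, B8->F, B9->T, B11->S
  B10->F
collecting distinct outcomes: B1=F, B2=F, B3=S, B4=F, B5=F, B6=T, B7=S, B8=F, B9=T, B10=F, B11=S
Answer: B1=F, B2=F, B3=S, B4=F, B5=F, B6=T, B7=S, B8=F, B9=T, B10=F, B11=S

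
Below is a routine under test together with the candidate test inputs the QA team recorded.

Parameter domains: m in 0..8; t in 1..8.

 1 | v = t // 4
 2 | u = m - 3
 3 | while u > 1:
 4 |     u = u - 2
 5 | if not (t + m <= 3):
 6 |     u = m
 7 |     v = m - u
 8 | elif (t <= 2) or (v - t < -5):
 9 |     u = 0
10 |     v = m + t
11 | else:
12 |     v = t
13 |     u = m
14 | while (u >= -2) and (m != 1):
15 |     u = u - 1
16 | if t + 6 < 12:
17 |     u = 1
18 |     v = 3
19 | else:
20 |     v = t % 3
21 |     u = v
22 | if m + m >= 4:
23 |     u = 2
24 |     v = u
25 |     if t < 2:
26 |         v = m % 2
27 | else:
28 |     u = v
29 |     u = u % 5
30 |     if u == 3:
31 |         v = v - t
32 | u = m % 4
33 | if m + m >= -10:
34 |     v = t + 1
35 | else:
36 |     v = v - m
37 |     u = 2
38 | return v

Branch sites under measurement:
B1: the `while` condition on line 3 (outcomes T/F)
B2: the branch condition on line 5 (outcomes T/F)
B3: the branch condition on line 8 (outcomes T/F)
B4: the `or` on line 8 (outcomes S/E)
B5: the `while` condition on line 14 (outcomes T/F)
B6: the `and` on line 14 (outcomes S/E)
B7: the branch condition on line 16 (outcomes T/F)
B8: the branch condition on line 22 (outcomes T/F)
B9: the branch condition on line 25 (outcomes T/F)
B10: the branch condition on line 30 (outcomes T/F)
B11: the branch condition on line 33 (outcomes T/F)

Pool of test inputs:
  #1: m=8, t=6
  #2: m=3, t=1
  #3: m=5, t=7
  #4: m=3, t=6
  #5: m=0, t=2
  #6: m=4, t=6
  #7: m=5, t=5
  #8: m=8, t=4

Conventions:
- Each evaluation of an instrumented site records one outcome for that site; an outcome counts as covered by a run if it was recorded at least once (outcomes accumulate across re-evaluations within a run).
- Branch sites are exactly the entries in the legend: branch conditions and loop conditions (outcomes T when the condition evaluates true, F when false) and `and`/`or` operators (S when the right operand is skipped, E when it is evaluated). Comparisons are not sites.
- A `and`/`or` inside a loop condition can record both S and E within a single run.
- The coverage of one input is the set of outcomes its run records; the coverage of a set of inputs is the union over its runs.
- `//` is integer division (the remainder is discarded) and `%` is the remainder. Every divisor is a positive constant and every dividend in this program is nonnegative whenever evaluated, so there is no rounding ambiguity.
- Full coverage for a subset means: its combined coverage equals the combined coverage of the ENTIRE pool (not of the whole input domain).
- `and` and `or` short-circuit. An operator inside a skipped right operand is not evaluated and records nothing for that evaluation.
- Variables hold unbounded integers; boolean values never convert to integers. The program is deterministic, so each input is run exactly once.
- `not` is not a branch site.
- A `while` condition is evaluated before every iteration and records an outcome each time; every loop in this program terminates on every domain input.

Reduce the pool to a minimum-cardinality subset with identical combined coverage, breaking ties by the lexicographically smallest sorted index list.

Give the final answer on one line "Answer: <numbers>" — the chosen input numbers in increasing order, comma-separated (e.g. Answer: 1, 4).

input #1 (m=8, t=6): covers B1=T, B1=F, B2=T, B5=T, B5=F, B6=S, B6=E, B7=F, B8=T, B9=F, B11=T
input #2 (m=3, t=1): covers B1=F, B2=T, B5=T, B5=F, B6=S, B6=E, B7=T, B8=T, B9=T, B11=T
input #3 (m=5, t=7): covers B1=T, B1=F, B2=T, B5=T, B5=F, B6=S, B6=E, B7=F, B8=T, B9=F, B11=T
input #4 (m=3, t=6): covers B1=F, B2=T, B5=T, B5=F, B6=S, B6=E, B7=F, B8=T, B9=F, B11=T
input #5 (m=0, t=2): covers B1=F, B2=F, B3=T, B4=S, B5=T, B5=F, B6=S, B6=E, B7=T, B8=F, B10=T, B11=T
input #6 (m=4, t=6): covers B1=F, B2=T, B5=T, B5=F, B6=S, B6=E, B7=F, B8=T, B9=F, B11=T
input #7 (m=5, t=5): covers B1=T, B1=F, B2=T, B5=T, B5=F, B6=S, B6=E, B7=T, B8=T, B9=F, B11=T
input #8 (m=8, t=4): covers B1=T, B1=F, B2=T, B5=T, B5=F, B6=S, B6=E, B7=T, B8=T, B9=F, B11=T
union over all inputs: B1=T, B1=F, B2=T, B2=F, B3=T, B4=S, B5=T, B5=F, B6=S, B6=E, B7=T, B7=F, B8=T, B8=F, B9=T, B9=F, B10=T, B11=T (18 outcomes)
size 1 is not enough: best union over all size-1 subsets is 12/18
size 2 is not enough: best union over all size-2 subsets is 17/18
size 3: inputs {1, 2, 5} cover all 18 outcomes, and no lexicographically smaller subset of this size does

Answer: 1, 2, 5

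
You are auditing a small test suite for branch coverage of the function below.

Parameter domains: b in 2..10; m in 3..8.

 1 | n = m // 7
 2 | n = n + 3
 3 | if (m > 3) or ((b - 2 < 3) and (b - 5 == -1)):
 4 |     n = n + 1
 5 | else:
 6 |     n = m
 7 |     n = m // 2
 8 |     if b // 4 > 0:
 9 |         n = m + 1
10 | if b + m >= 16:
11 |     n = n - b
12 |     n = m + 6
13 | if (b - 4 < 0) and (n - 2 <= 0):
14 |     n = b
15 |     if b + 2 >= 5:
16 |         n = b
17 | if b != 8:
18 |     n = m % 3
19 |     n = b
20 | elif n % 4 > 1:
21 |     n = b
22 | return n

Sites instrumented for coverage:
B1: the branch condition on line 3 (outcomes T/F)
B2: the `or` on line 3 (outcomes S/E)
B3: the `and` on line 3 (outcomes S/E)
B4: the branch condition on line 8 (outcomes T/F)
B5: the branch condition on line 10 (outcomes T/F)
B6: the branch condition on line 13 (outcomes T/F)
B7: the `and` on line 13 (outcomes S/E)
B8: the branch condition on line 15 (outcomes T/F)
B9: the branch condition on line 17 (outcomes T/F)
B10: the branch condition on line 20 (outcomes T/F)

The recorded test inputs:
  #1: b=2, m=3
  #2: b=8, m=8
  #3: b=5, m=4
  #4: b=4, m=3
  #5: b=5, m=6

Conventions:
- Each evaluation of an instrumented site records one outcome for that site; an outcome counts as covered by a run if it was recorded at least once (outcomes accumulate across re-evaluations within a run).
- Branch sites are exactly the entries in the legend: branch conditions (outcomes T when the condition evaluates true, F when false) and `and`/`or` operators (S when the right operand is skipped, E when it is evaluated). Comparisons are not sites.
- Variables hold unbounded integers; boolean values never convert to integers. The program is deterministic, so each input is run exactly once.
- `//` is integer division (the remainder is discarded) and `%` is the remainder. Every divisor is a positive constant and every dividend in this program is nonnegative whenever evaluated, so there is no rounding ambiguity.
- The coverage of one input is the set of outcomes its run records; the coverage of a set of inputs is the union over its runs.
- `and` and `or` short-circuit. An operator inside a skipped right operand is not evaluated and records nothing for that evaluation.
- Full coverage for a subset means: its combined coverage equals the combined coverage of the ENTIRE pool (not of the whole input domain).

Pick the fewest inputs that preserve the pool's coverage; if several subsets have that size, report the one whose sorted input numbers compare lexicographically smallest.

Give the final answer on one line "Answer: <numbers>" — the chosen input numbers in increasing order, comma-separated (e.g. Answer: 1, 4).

test 1 (b=2, m=3) fires B2->E, B3->E, B1->F, B4->F, B5->F, B7->E, B6->T, B8->F, B9->T; hits B1=F, B2=E, B3=E, B4=F, B5=F, B6=T, B7=E, B8=F, B9=T
test 2 (b=8, m=8) fires B2->S, B1->T, B5->T, B7->S, B6->F, B9->F, B10->T; hits B1=T, B2=S, B5=T, B6=F, B7=S, B9=F, B10=T
test 3 (b=5, m=4) fires B2->S, B1->T, B5->F, B7->S, B6->F, B9->T; hits B1=T, B2=S, B5=F, B6=F, B7=S, B9=T
test 4 (b=4, m=3) fires B2->E, B3->E, B1->T, B5->F, B7->S, B6->F, B9->T; hits B1=T, B2=E, B3=E, B5=F, B6=F, B7=S, B9=T
test 5 (b=5, m=6) fires B2->S, B1->T, B5->F, B7->S, B6->F, B9->T; hits B1=T, B2=S, B5=F, B6=F, B7=S, B9=T
the full pool covers 16 outcomes: B1=T, B1=F, B2=S, B2=E, B3=E, B4=F, B5=T, B5=F, B6=T, B6=F, B7=S, B7=E, B8=F, B9=T, B9=F, B10=T
every size-1 subset falls short of the 16 outcomes (best: 9/16)
at size 2, {1, 2} reaches all 16 outcomes; every lexicographically earlier size-2 subset fails

Answer: 1, 2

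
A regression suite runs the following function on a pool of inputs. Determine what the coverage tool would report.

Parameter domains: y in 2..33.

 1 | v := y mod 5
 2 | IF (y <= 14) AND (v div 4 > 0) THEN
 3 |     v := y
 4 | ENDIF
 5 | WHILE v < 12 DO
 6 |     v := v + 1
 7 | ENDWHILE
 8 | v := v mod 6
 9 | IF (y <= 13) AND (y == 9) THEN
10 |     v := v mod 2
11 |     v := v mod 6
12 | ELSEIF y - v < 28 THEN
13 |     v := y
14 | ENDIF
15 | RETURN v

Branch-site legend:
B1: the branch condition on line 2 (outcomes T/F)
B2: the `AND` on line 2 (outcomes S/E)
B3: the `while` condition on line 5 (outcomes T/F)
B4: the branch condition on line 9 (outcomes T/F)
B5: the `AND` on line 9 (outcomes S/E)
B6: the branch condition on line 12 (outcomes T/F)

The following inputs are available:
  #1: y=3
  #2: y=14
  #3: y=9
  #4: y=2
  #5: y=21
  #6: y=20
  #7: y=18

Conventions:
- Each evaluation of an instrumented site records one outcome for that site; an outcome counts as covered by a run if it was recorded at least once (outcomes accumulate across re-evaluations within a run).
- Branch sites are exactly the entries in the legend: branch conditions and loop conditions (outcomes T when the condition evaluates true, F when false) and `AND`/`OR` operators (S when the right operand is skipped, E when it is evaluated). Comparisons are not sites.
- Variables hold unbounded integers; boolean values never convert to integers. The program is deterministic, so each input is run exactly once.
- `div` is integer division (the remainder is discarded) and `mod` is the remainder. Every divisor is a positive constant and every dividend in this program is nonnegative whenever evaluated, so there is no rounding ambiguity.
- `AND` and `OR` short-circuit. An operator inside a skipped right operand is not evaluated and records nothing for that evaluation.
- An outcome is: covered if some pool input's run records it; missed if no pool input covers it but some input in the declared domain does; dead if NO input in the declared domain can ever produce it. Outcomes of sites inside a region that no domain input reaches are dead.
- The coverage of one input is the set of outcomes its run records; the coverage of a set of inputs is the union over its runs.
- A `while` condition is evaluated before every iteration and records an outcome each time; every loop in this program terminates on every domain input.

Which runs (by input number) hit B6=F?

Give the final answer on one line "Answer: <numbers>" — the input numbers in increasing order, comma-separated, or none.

input #1 (y=3): never hits B6=F
input #2 (y=14): never hits B6=F
input #3 (y=9): never hits B6=F
input #4 (y=2): never hits B6=F
input #5 (y=21): never hits B6=F
input #6 (y=20): never hits B6=F
input #7 (y=18): never hits B6=F

Answer: none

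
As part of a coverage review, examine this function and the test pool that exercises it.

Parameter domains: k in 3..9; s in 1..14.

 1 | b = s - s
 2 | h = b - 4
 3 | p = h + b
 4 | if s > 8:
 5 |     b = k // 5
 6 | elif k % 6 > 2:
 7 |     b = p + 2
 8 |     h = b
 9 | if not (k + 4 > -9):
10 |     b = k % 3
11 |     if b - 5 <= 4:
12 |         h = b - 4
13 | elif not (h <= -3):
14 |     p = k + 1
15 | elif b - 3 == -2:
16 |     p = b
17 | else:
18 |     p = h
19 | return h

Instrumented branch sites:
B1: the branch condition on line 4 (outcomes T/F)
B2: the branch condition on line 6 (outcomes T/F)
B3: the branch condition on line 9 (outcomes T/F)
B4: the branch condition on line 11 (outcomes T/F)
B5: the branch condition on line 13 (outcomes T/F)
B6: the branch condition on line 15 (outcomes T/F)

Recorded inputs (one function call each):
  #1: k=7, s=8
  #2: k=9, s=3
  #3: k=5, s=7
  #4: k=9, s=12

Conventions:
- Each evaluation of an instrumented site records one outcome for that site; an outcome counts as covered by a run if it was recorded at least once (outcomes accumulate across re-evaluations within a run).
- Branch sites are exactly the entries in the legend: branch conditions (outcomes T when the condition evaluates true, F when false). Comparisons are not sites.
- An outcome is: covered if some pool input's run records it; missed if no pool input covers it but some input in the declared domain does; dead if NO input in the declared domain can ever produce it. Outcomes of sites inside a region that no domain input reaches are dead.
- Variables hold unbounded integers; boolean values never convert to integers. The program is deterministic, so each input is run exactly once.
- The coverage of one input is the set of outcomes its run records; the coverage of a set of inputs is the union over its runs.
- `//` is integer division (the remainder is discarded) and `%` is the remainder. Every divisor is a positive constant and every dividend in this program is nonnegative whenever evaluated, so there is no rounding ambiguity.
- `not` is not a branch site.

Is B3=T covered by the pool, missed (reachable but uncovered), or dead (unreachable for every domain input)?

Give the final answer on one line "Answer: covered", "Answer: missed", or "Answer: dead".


no pool input records B3=T
checking all 98 inputs in the declared domain: B3=T is never recorded -> dead
Answer: dead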